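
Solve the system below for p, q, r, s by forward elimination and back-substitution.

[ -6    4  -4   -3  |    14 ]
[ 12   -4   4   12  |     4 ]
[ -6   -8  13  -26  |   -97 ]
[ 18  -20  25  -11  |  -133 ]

(-3, 3, 1, 4)

Forward elimination on [A|b]:
R2 <- R2 - (-2)*R1:  [  0   4  -4   6  32 ]
R3 <- R3 - (1)*R1:  [    0   -12    17   -23  -111 ]
R4 <- R4 - (-3)*R1:  [   0   -8   13  -20  -91 ]
R3 <- R3 - (-3)*R2:  [   0    0    5   -5  -15 ]
R4 <- R4 - (-2)*R2:  [   0    0    5   -8  -27 ]
R4 <- R4 - (1)*R3:  [   0    0    0   -3  -12 ]
Row echelon form:
[ -6  4  -4  -3  |   14 ]
[  0  4  -4   6  |   32 ]
[  0  0   5  -5  |  -15 ]
[  0  0   0  -3  |  -12 ]
Back-substitution:
s = (-12) / -3 = 4
r = (-15 - (-5)*(4)) / 5 = 1
q = (32 - (-4)*(1) - (6)*(4)) / 4 = 3
p = (14 - (4)*(3) - (-4)*(1) - (-3)*(4)) / -6 = -3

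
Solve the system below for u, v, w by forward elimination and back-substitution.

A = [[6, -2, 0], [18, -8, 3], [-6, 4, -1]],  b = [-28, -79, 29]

Forward elimination on [A|b]:
R2 <- R2 - (3)*R1:  [  0  -2   3   5 ]
R3 <- R3 - (-1)*R1:  [  0   2  -1   1 ]
R3 <- R3 - (-1)*R2:  [ 0  0  2  6 ]
Row echelon form:
[ 6  -2  0  |  -28 ]
[ 0  -2  3  |    5 ]
[ 0   0  2  |    6 ]
Back-substitution:
w = (6) / 2 = 3
v = (5 - (3)*(3)) / -2 = 2
u = (-28 - (-2)*(2)) / 6 = -4

(-4, 2, 3)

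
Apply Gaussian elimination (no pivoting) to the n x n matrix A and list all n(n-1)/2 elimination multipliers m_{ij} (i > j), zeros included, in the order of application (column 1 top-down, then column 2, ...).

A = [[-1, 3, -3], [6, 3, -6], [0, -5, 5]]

Forward elimination:
R2 <- R2 - (-6)*R1:  [   0   21  -24 ]
R3: entry in column 1 is already 0 -> m_{31} = 0 (no row operation needed)
R3 <- R3 - (-5/21)*R2:  [    0     0  -5/7 ]
Multipliers (in order of application): m_{21} = -6, m_{31} = 0, m_{32} = -5/21

multipliers: -6, 0, -5/21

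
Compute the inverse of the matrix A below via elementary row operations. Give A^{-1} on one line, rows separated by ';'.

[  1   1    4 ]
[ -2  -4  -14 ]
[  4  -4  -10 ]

inverse = [-4 -3/2 1/2; -19 -13/2 3/2; 6 2 -1/2]

Gauss-Jordan on [A | I]:
R2 <- R2 - (-2)*R1:  [  0  -2  -6  |   2   1   0 ]
R3 <- R3 - (4)*R1:  [   0   -8  -26  |   -4    0    1 ]
R2 <- (1/-2)*R2:  [    0     1     3  |    -1  -1/2     0 ]
R1 <- R1 - (1)*R2:  [   1    0    1  |    2  1/2    0 ]
R3 <- R3 - (-8)*R2:  [   0    0   -2  |  -12   -4    1 ]
R3 <- (1/-2)*R3:  [    0     0     1  |     6     2  -1/2 ]
R1 <- R1 - (1)*R3:  [    1     0     0  |    -4  -3/2   1/2 ]
R2 <- R2 - (3)*R3:  [     0      1      0  |    -19  -13/2    3/2 ]
Right block of [I | A^{-1}] is the inverse:
[  -4   -3/2   1/2 ]
[ -19  -13/2   3/2 ]
[   6      2  -1/2 ]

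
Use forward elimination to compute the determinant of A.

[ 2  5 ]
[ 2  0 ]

det(A) = -10

Forward elimination:
R2 <- R2 - (1)*R1:  [  0  -5 ]
Upper-triangular form:
[ 2   5 ]
[ 0  -5 ]
det(A) = (-1)^0 * (2) * (-5) = -10  (0 row swaps -> sign +1)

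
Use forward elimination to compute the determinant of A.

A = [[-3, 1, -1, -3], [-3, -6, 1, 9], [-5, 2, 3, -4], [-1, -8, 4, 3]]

det(A) = -1093

Forward elimination:
R2 <- R2 - (1)*R1:  [  0  -7   2  12 ]
R3 <- R3 - (5/3)*R1:  [    0   1/3  14/3     1 ]
R4 <- R4 - (1/3)*R1:  [     0  -25/3   13/3      4 ]
R3 <- R3 - (-1/21)*R2:  [      0       0  100/21    11/7 ]
R4 <- R4 - (25/21)*R2:  [     0      0  41/21  -72/7 ]
R4 <- R4 - (41/100)*R3:  [         0          0          0  -1093/100 ]
Upper-triangular form:
[ -3   1      -1         -3 ]
[  0  -7       2         12 ]
[  0   0  100/21       11/7 ]
[  0   0       0  -1093/100 ]
det(A) = (-1)^0 * (-3) * (-7) * (100/21) * (-1093/100) = -1093  (0 row swaps -> sign +1)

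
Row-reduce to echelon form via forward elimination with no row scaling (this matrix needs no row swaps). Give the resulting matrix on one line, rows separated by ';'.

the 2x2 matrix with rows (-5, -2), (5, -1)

REF = [-5 -2; 0 -3]

Forward elimination:
R2 <- R2 - (-1)*R1:  [  0  -3 ]
Row echelon form:
[ -5  -2 ]
[  0  -3 ]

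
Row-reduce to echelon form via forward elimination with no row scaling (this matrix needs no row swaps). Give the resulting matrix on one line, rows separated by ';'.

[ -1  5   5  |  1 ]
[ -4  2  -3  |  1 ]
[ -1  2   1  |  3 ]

Forward elimination:
R2 <- R2 - (4)*R1:  [   0  -18  -23   -3 ]
R3 <- R3 - (1)*R1:  [  0  -3  -4   2 ]
R3 <- R3 - (1/6)*R2:  [    0     0  -1/6   5/2 ]
Row echelon form:
[ -1    5     5  |    1 ]
[  0  -18   -23  |   -3 ]
[  0    0  -1/6  |  5/2 ]

REF = [-1 5 5 1; 0 -18 -23 -3; 0 0 -1/6 5/2]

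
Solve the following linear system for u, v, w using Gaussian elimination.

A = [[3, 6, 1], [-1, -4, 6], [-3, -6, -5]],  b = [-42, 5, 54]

(-3, -5, -3)

Forward elimination on [A|b]:
R2 <- R2 - (-1/3)*R1:  [    0    -2  19/3    -9 ]
R3 <- R3 - (-1)*R1:  [  0   0  -4  12 ]
Row echelon form:
[ 3   6     1  |  -42 ]
[ 0  -2  19/3  |   -9 ]
[ 0   0    -4  |   12 ]
Back-substitution:
w = (12) / -4 = -3
v = (-9 - (19/3)*(-3)) / -2 = -5
u = (-42 - (6)*(-5) - (1)*(-3)) / 3 = -3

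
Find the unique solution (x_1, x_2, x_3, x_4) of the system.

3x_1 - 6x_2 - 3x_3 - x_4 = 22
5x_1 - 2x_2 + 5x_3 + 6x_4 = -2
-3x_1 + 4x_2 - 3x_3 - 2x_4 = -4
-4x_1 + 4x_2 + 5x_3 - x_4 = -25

Forward elimination on [A|b]:
R2 <- R2 - (5/3)*R1:  [      0       8      10    23/3  -116/3 ]
R3 <- R3 - (-1)*R1:  [  0  -2  -6  -3  18 ]
R4 <- R4 - (-4/3)*R1:  [    0    -4     1  -7/3  13/3 ]
R3 <- R3 - (-1/4)*R2:  [      0       0    -7/2  -13/12    25/3 ]
R4 <- R4 - (-1/2)*R2:  [   0    0    6  3/2  -15 ]
R4 <- R4 - (-12/7)*R3:  [     0      0      0  -5/14   -5/7 ]
Row echelon form:
[ 3  -6    -3      -1  |      22 ]
[ 0   8    10    23/3  |  -116/3 ]
[ 0   0  -7/2  -13/12  |    25/3 ]
[ 0   0     0   -5/14  |    -5/7 ]
Back-substitution:
x_4 = (-5/7) / (-5/14) = 2
x_3 = (25/3 - (-13/12)*(2)) / (-7/2) = -3
x_2 = (-116/3 - (10)*(-3) - (23/3)*(2)) / 8 = -3
x_1 = (22 - (-6)*(-3) - (-3)*(-3) - (-1)*(2)) / 3 = -1

(-1, -3, -3, 2)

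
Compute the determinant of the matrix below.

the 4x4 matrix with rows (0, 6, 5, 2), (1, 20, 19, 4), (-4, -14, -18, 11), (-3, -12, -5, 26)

det(A) = -36

Forward elimination:
R1 <-> R2   (pivot in column 1 was zero)
[  1   20   19   4 ]
[  0    6    5   2 ]
[ -4  -14  -18  11 ]
[ -3  -12   -5  26 ]
R3 <- R3 - (-4)*R1:  [  0  66  58  27 ]
R4 <- R4 - (-3)*R1:  [  0  48  52  38 ]
R3 <- R3 - (11)*R2:  [ 0  0  3  5 ]
R4 <- R4 - (8)*R2:  [  0   0  12  22 ]
R4 <- R4 - (4)*R3:  [ 0  0  0  2 ]
Upper-triangular form:
[ 1  20  19  4 ]
[ 0   6   5  2 ]
[ 0   0   3  5 ]
[ 0   0   0  2 ]
det(A) = (-1)^1 * (1) * (6) * (3) * (2) = -36  (1 row swap -> sign -1)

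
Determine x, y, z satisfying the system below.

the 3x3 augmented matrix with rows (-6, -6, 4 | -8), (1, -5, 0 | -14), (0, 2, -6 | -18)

Forward elimination on [A|b]:
R2 <- R2 - (-1/6)*R1:  [     0     -6    2/3  -46/3 ]
R3 <- R3 - (-1/3)*R2:  [      0       0   -52/9  -208/9 ]
Row echelon form:
[ -6  -6      4  |      -8 ]
[  0  -6    2/3  |   -46/3 ]
[  0   0  -52/9  |  -208/9 ]
Back-substitution:
z = (-208/9) / (-52/9) = 4
y = (-46/3 - (2/3)*(4)) / -6 = 3
x = (-8 - (-6)*(3) - (4)*(4)) / -6 = 1

(1, 3, 4)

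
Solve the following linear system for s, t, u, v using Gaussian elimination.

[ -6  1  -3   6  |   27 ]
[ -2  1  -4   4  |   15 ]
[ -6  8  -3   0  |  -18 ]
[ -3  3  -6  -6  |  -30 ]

(-1, -3, 0, 4)

Forward elimination on [A|b]:
R2 <- R2 - (1/3)*R1:  [   0  2/3   -3    2    6 ]
R3 <- R3 - (1)*R1:  [   0    7    0   -6  -45 ]
R4 <- R4 - (1/2)*R1:  [     0    5/2   -9/2     -9  -87/2 ]
R3 <- R3 - (21/2)*R2:  [    0     0  63/2   -27  -108 ]
R4 <- R4 - (15/4)*R2:  [     0      0   27/4  -33/2    -66 ]
R4 <- R4 - (3/14)*R3:  [      0       0       0   -75/7  -300/7 ]
Row echelon form:
[ -6    1    -3      6  |      27 ]
[  0  2/3    -3      2  |       6 ]
[  0    0  63/2    -27  |    -108 ]
[  0    0     0  -75/7  |  -300/7 ]
Back-substitution:
v = (-300/7) / (-75/7) = 4
u = (-108 - (-27)*(4)) / (63/2) = 0
t = (6 - (-3)*(0) - (2)*(4)) / (2/3) = -3
s = (27 - (1)*(-3) - (-3)*(0) - (6)*(4)) / -6 = -1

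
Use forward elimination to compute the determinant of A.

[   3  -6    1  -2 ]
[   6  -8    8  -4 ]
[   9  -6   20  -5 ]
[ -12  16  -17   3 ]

det(A) = 72

Forward elimination:
R2 <- R2 - (2)*R1:  [ 0  4  6  0 ]
R3 <- R3 - (3)*R1:  [  0  12  17   1 ]
R4 <- R4 - (-4)*R1:  [   0   -8  -13   -5 ]
R3 <- R3 - (3)*R2:  [  0   0  -1   1 ]
R4 <- R4 - (-2)*R2:  [  0   0  -1  -5 ]
R4 <- R4 - (1)*R3:  [  0   0   0  -6 ]
Upper-triangular form:
[ 3  -6   1  -2 ]
[ 0   4   6   0 ]
[ 0   0  -1   1 ]
[ 0   0   0  -6 ]
det(A) = (-1)^0 * (3) * (4) * (-1) * (-6) = 72  (0 row swaps -> sign +1)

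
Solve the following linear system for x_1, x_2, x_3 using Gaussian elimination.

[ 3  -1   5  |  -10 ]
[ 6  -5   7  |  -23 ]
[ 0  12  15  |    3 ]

Forward elimination on [A|b]:
R2 <- R2 - (2)*R1:  [  0  -3  -3  -3 ]
R3 <- R3 - (-4)*R2:  [  0   0   3  -9 ]
Row echelon form:
[ 3  -1   5  |  -10 ]
[ 0  -3  -3  |   -3 ]
[ 0   0   3  |   -9 ]
Back-substitution:
x_3 = (-9) / 3 = -3
x_2 = (-3 - (-3)*(-3)) / -3 = 4
x_1 = (-10 - (-1)*(4) - (5)*(-3)) / 3 = 3

(3, 4, -3)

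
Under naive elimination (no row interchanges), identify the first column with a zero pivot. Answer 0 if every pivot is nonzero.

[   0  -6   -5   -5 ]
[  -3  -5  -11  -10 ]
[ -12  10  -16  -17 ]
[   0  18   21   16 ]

first zero-pivot column = 1

Naive forward elimination:
Pivot entry (1,1) is zero but row 2 has -3 in column 1 -> naive elimination stops; a row interchange (e.g. R1 <-> R2) would be required here.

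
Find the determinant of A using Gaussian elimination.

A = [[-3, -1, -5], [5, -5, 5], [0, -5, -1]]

Forward elimination:
R2 <- R2 - (-5/3)*R1:  [     0  -20/3  -10/3 ]
R3 <- R3 - (3/4)*R2:  [   0    0  3/2 ]
Upper-triangular form:
[ -3     -1     -5 ]
[  0  -20/3  -10/3 ]
[  0      0    3/2 ]
det(A) = (-1)^0 * (-3) * (-20/3) * (3/2) = 30  (0 row swaps -> sign +1)

det(A) = 30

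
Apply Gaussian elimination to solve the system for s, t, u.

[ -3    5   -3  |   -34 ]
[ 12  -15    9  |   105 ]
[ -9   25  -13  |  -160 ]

Forward elimination on [A|b]:
R2 <- R2 - (-4)*R1:  [   0    5   -3  -31 ]
R3 <- R3 - (3)*R1:  [   0   10   -4  -58 ]
R3 <- R3 - (2)*R2:  [ 0  0  2  4 ]
Row echelon form:
[ -3  5  -3  |  -34 ]
[  0  5  -3  |  -31 ]
[  0  0   2  |    4 ]
Back-substitution:
u = (4) / 2 = 2
t = (-31 - (-3)*(2)) / 5 = -5
s = (-34 - (5)*(-5) - (-3)*(2)) / -3 = 1

(1, -5, 2)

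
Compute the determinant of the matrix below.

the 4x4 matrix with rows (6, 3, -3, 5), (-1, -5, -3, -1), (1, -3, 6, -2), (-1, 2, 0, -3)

Forward elimination:
R2 <- R2 - (-1/6)*R1:  [    0  -9/2  -7/2  -1/6 ]
R3 <- R3 - (1/6)*R1:  [     0   -7/2   13/2  -17/6 ]
R4 <- R4 - (-1/6)*R1:  [     0    5/2   -1/2  -13/6 ]
R3 <- R3 - (7/9)*R2:  [      0       0    83/9  -73/27 ]
R4 <- R4 - (-5/9)*R2:  [      0       0   -22/9  -61/27 ]
R4 <- R4 - (-22/83)*R3:  [       0        0        0  -247/83 ]
Upper-triangular form:
[ 6     3    -3        5 ]
[ 0  -9/2  -7/2     -1/6 ]
[ 0     0  83/9   -73/27 ]
[ 0     0     0  -247/83 ]
det(A) = (-1)^0 * (6) * (-9/2) * (83/9) * (-247/83) = 741  (0 row swaps -> sign +1)

det(A) = 741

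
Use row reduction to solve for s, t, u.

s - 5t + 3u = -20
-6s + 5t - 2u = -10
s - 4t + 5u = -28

(5, 2, -5)

Forward elimination on [A|b]:
R2 <- R2 - (-6)*R1:  [    0   -25    16  -130 ]
R3 <- R3 - (1)*R1:  [  0   1   2  -8 ]
R3 <- R3 - (-1/25)*R2:  [     0      0  66/25  -66/5 ]
Row echelon form:
[ 1   -5      3  |    -20 ]
[ 0  -25     16  |   -130 ]
[ 0    0  66/25  |  -66/5 ]
Back-substitution:
u = (-66/5) / (66/25) = -5
t = (-130 - (16)*(-5)) / -25 = 2
s = (-20 - (-5)*(2) - (3)*(-5)) / 1 = 5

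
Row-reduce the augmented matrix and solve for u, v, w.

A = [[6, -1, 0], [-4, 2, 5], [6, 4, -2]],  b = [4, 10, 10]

Forward elimination on [A|b]:
R2 <- R2 - (-2/3)*R1:  [    0   4/3     5  38/3 ]
R3 <- R3 - (1)*R1:  [  0   5  -2   6 ]
R3 <- R3 - (15/4)*R2:  [     0      0  -83/4  -83/2 ]
Row echelon form:
[ 6   -1      0  |      4 ]
[ 0  4/3      5  |   38/3 ]
[ 0    0  -83/4  |  -83/2 ]
Back-substitution:
w = (-83/2) / (-83/4) = 2
v = (38/3 - (5)*(2)) / (4/3) = 2
u = (4 - (-1)*(2)) / 6 = 1

(1, 2, 2)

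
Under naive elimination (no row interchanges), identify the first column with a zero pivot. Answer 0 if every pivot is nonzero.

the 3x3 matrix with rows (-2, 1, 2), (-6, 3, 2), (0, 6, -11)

Naive forward elimination:
R2 <- R2 - (3)*R1:  [  0   0  -4 ]
Matrix at this point:
[ -2  1    2 ]
[  0  0   -4 ]
[  0  6  -11 ]
Pivot entry (2,2) is zero but row 3 has 6 in column 2 -> naive elimination stops; a row interchange (e.g. R2 <-> R3) would be required here.

first zero-pivot column = 2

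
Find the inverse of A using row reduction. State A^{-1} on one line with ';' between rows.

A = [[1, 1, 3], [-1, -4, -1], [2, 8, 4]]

inverse = [4/3 -10/3 -11/6; -1/3 1/3 1/3; 0 1 1/2]

Gauss-Jordan on [A | I]:
R2 <- R2 - (-1)*R1:  [  0  -3   2  |   1   1   0 ]
R3 <- R3 - (2)*R1:  [  0   6  -2  |  -2   0   1 ]
R2 <- (1/-3)*R2:  [    0     1  -2/3  |  -1/3  -1/3     0 ]
R1 <- R1 - (1)*R2:  [    1     0  11/3  |   4/3   1/3     0 ]
R3 <- R3 - (6)*R2:  [ 0  0  2  |  0  2  1 ]
R3 <- (1/2)*R3:  [   0    0    1  |    0    1  1/2 ]
R1 <- R1 - (11/3)*R3:  [     1      0      0  |    4/3  -10/3  -11/6 ]
R2 <- R2 - (-2/3)*R3:  [    0     1     0  |  -1/3   1/3   1/3 ]
Right block of [I | A^{-1}] is the inverse:
[  4/3  -10/3  -11/6 ]
[ -1/3    1/3    1/3 ]
[    0      1    1/2 ]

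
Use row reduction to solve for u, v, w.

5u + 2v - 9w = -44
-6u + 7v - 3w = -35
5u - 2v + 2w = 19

(1, -2, 5)

Forward elimination on [A|b]:
R2 <- R2 - (-6/5)*R1:  [      0    47/5   -69/5  -439/5 ]
R3 <- R3 - (1)*R1:  [  0  -4  11  63 ]
R3 <- R3 - (-20/47)*R2:  [       0        0   241/47  1205/47 ]
Row echelon form:
[ 5     2      -9  |      -44 ]
[ 0  47/5   -69/5  |   -439/5 ]
[ 0     0  241/47  |  1205/47 ]
Back-substitution:
w = (1205/47) / (241/47) = 5
v = (-439/5 - (-69/5)*(5)) / (47/5) = -2
u = (-44 - (2)*(-2) - (-9)*(5)) / 5 = 1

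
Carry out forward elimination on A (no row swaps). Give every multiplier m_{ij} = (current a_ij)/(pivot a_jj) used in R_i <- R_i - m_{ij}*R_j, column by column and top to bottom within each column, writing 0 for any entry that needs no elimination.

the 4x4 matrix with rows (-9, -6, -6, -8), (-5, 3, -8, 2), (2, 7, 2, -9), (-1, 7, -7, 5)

multipliers: 5/9, -2/9, 1/9, 17/19, 23/19, -13/92

Forward elimination:
R2 <- R2 - (5/9)*R1:  [     0   19/3  -14/3   58/9 ]
R3 <- R3 - (-2/9)*R1:  [     0   17/3    2/3  -97/9 ]
R4 <- R4 - (1/9)*R1:  [     0   23/3  -19/3   53/9 ]
R3 <- R3 - (17/19)*R2:  [       0        0    92/19  -943/57 ]
R4 <- R4 - (23/19)*R2:  [       0        0   -13/19  -109/57 ]
R4 <- R4 - (-13/92)*R3:  [     0      0      0  -17/4 ]
Multipliers (in order of application): m_{21} = 5/9, m_{31} = -2/9, m_{41} = 1/9, m_{32} = 17/19, m_{42} = 23/19, m_{43} = -13/92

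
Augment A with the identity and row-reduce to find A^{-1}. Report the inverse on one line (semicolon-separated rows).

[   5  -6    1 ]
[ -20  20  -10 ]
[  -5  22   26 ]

Gauss-Jordan on [A | I]:
R1 <- (1/5)*R1:  [    1  -6/5   1/5  |   1/5     0     0 ]
R2 <- R2 - (-20)*R1:  [  0  -4  -6  |   4   1   0 ]
R3 <- R3 - (-5)*R1:  [  0  16  27  |   1   0   1 ]
R2 <- (1/-4)*R2:  [    0     1   3/2  |    -1  -1/4     0 ]
R1 <- R1 - (-6/5)*R2:  [     1      0      2  |     -1  -3/10      0 ]
R3 <- R3 - (16)*R2:  [  0   0   3  |  17   4   1 ]
R3 <- (1/3)*R3:  [    0     0     1  |  17/3   4/3   1/3 ]
R1 <- R1 - (2)*R3:  [      1       0       0  |   -37/3  -89/30    -2/3 ]
R2 <- R2 - (3/2)*R3:  [     0      1      0  |  -19/2   -9/4   -1/2 ]
Right block of [I | A^{-1}] is the inverse:
[ -37/3  -89/30  -2/3 ]
[ -19/2    -9/4  -1/2 ]
[  17/3     4/3   1/3 ]

inverse = [-37/3 -89/30 -2/3; -19/2 -9/4 -1/2; 17/3 4/3 1/3]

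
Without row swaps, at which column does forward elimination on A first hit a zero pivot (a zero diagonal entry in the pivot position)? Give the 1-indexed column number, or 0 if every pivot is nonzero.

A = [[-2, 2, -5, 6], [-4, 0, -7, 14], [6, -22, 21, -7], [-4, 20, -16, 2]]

first zero-pivot column = 0

Naive forward elimination:
R2 <- R2 - (2)*R1:  [  0  -4   3   2 ]
R3 <- R3 - (-3)*R1:  [   0  -16    6   11 ]
R4 <- R4 - (2)*R1:  [   0   16   -6  -10 ]
R3 <- R3 - (4)*R2:  [  0   0  -6   3 ]
R4 <- R4 - (-4)*R2:  [  0   0   6  -2 ]
R4 <- R4 - (-1)*R3:  [ 0  0  0  1 ]
All pivots nonzero; naive elimination completes without hitting a zero pivot.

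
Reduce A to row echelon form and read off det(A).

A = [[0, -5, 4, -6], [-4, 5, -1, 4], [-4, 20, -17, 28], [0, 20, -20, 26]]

det(A) = -320

Forward elimination:
R1 <-> R2   (pivot in column 1 was zero)
[ -4   5   -1   4 ]
[  0  -5    4  -6 ]
[ -4  20  -17  28 ]
[  0  20  -20  26 ]
R3 <- R3 - (1)*R1:  [   0   15  -16   24 ]
R3 <- R3 - (-3)*R2:  [  0   0  -4   6 ]
R4 <- R4 - (-4)*R2:  [  0   0  -4   2 ]
R4 <- R4 - (1)*R3:  [  0   0   0  -4 ]
Upper-triangular form:
[ -4   5  -1   4 ]
[  0  -5   4  -6 ]
[  0   0  -4   6 ]
[  0   0   0  -4 ]
det(A) = (-1)^1 * (-4) * (-5) * (-4) * (-4) = -320  (1 row swap -> sign -1)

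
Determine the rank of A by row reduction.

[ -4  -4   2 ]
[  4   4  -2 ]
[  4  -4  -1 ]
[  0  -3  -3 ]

Row reduction:
R2 <- R2 - (-1)*R1:  [ 0  0  0 ]
R3 <- R3 - (-1)*R1:  [  0  -8   1 ]
R2 <-> R3   (pivot in column 2 was zero)
[ -4  -4   2 ]
[  0  -8   1 ]
[  0   0   0 ]
[  0  -3  -3 ]
R4 <- R4 - (3/8)*R2:  [     0      0  -27/8 ]
R3 <-> R4   (pivot in column 3 was zero)
[ -4  -4      2 ]
[  0  -8      1 ]
[  0   0  -27/8 ]
[  0   0      0 ]
Row echelon form:
[ -4  -4      2 ]
[  0  -8      1 ]
[  0   0  -27/8 ]
[  0   0      0 ]
Nonzero rows / pivot columns: 3

rank(A) = 3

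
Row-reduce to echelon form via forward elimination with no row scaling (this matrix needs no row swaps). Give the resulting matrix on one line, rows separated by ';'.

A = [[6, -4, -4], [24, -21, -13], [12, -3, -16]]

Forward elimination:
R2 <- R2 - (4)*R1:  [  0  -5   3 ]
R3 <- R3 - (2)*R1:  [  0   5  -8 ]
R3 <- R3 - (-1)*R2:  [  0   0  -5 ]
Row echelon form:
[ 6  -4  -4 ]
[ 0  -5   3 ]
[ 0   0  -5 ]

REF = [6 -4 -4; 0 -5 3; 0 0 -5]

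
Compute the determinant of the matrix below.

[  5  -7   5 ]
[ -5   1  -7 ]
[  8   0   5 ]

det(A) = 202

Forward elimination:
R2 <- R2 - (-1)*R1:  [  0  -6  -2 ]
R3 <- R3 - (8/5)*R1:  [    0  56/5    -3 ]
R3 <- R3 - (-28/15)*R2:  [       0        0  -101/15 ]
Upper-triangular form:
[ 5  -7        5 ]
[ 0  -6       -2 ]
[ 0   0  -101/15 ]
det(A) = (-1)^0 * (5) * (-6) * (-101/15) = 202  (0 row swaps -> sign +1)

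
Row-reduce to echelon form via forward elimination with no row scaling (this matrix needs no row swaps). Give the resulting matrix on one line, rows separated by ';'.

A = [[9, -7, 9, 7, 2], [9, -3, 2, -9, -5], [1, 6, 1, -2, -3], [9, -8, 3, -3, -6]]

REF = [9 -7 9 7 2; 0 4 -7 -16 -7; 0 0 427/36 73/3 311/36; 0 0 0 811/427 -1753/427]

Forward elimination:
R2 <- R2 - (1)*R1:  [   0    4   -7  -16   -7 ]
R3 <- R3 - (1/9)*R1:  [     0   61/9      0  -25/9  -29/9 ]
R4 <- R4 - (1)*R1:  [   0   -1   -6  -10   -8 ]
R3 <- R3 - (61/36)*R2:  [      0       0  427/36    73/3  311/36 ]
R4 <- R4 - (-1/4)*R2:  [     0      0  -31/4    -14  -39/4 ]
R4 <- R4 - (-279/427)*R3:  [         0          0          0    811/427  -1753/427 ]
Row echelon form:
[ 9  -7       9        7          2 ]
[ 0   4      -7      -16         -7 ]
[ 0   0  427/36     73/3     311/36 ]
[ 0   0       0  811/427  -1753/427 ]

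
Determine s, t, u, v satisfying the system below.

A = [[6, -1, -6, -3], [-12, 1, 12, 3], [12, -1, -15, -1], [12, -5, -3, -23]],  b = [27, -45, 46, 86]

Forward elimination on [A|b]:
R2 <- R2 - (-2)*R1:  [  0  -1   0  -3   9 ]
R3 <- R3 - (2)*R1:  [  0   1  -3   5  -8 ]
R4 <- R4 - (2)*R1:  [   0   -3    9  -17   32 ]
R3 <- R3 - (-1)*R2:  [  0   0  -3   2   1 ]
R4 <- R4 - (3)*R2:  [  0   0   9  -8   5 ]
R4 <- R4 - (-3)*R3:  [  0   0   0  -2   8 ]
Row echelon form:
[ 6  -1  -6  -3  |  27 ]
[ 0  -1   0  -3  |   9 ]
[ 0   0  -3   2  |   1 ]
[ 0   0   0  -2  |   8 ]
Back-substitution:
v = (8) / -2 = -4
u = (1 - (2)*(-4)) / -3 = -3
t = (9 - (-3)*(-4)) / -1 = 3
s = (27 - (-1)*(3) - (-6)*(-3) - (-3)*(-4)) / 6 = 0

(0, 3, -3, -4)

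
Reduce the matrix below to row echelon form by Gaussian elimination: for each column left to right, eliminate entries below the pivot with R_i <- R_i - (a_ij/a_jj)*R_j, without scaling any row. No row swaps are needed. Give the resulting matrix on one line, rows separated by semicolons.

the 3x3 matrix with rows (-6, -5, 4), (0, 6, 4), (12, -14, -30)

REF = [-6 -5 4; 0 6 4; 0 0 -6]

Forward elimination:
R3 <- R3 - (-2)*R1:  [   0  -24  -22 ]
R3 <- R3 - (-4)*R2:  [  0   0  -6 ]
Row echelon form:
[ -6  -5   4 ]
[  0   6   4 ]
[  0   0  -6 ]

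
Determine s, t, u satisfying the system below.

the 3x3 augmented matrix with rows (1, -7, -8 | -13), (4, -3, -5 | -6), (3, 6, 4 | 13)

Forward elimination on [A|b]:
R2 <- R2 - (4)*R1:  [  0  25  27  46 ]
R3 <- R3 - (3)*R1:  [  0  27  28  52 ]
R3 <- R3 - (27/25)*R2:  [      0       0  -29/25   58/25 ]
Row echelon form:
[ 1  -7      -8  |    -13 ]
[ 0  25      27  |     46 ]
[ 0   0  -29/25  |  58/25 ]
Back-substitution:
u = (58/25) / (-29/25) = -2
t = (46 - (27)*(-2)) / 25 = 4
s = (-13 - (-7)*(4) - (-8)*(-2)) / 1 = -1

(-1, 4, -2)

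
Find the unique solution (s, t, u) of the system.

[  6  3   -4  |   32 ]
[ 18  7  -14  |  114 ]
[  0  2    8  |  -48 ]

(4, -4, -5)

Forward elimination on [A|b]:
R2 <- R2 - (3)*R1:  [  0  -2  -2  18 ]
R3 <- R3 - (-1)*R2:  [   0    0    6  -30 ]
Row echelon form:
[ 6   3  -4  |   32 ]
[ 0  -2  -2  |   18 ]
[ 0   0   6  |  -30 ]
Back-substitution:
u = (-30) / 6 = -5
t = (18 - (-2)*(-5)) / -2 = -4
s = (32 - (3)*(-4) - (-4)*(-5)) / 6 = 4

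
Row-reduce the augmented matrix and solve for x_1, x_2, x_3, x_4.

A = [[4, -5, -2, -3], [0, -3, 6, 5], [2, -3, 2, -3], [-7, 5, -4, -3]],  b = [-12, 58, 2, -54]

(2, -1, 5, 5)

Forward elimination on [A|b]:
R3 <- R3 - (1/2)*R1:  [    0  -1/2     3  -3/2     8 ]
R4 <- R4 - (-7/4)*R1:  [     0  -15/4  -15/2  -33/4    -75 ]
R3 <- R3 - (1/6)*R2:  [    0     0     2  -7/3  -5/3 ]
R4 <- R4 - (5/4)*R2:  [      0       0     -15   -29/2  -295/2 ]
R4 <- R4 - (-15/2)*R3:  [    0     0     0   -32  -160 ]
Row echelon form:
[ 4  -5  -2    -3  |   -12 ]
[ 0  -3   6     5  |    58 ]
[ 0   0   2  -7/3  |  -5/3 ]
[ 0   0   0   -32  |  -160 ]
Back-substitution:
x_4 = (-160) / -32 = 5
x_3 = (-5/3 - (-7/3)*(5)) / 2 = 5
x_2 = (58 - (6)*(5) - (5)*(5)) / -3 = -1
x_1 = (-12 - (-5)*(-1) - (-2)*(5) - (-3)*(5)) / 4 = 2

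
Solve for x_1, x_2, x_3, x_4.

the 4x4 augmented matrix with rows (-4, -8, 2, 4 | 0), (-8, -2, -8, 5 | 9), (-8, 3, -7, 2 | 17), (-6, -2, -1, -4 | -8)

Forward elimination on [A|b]:
R2 <- R2 - (2)*R1:  [   0   14  -12   -3    9 ]
R3 <- R3 - (2)*R1:  [   0   19  -11   -6   17 ]
R4 <- R4 - (3/2)*R1:  [   0   10   -4  -10   -8 ]
R3 <- R3 - (19/14)*R2:  [      0       0    37/7  -27/14   67/14 ]
R4 <- R4 - (5/7)*R2:  [      0       0    32/7   -55/7  -101/7 ]
R4 <- R4 - (32/37)*R3:  [       0        0        0  -229/37  -687/37 ]
Row echelon form:
[ -4  -8     2        4  |        0 ]
[  0  14   -12       -3  |        9 ]
[  0   0  37/7   -27/14  |    67/14 ]
[  0   0     0  -229/37  |  -687/37 ]
Back-substitution:
x_4 = (-687/37) / (-229/37) = 3
x_3 = (67/14 - (-27/14)*(3)) / (37/7) = 2
x_2 = (9 - (-12)*(2) - (-3)*(3)) / 14 = 3
x_1 = (0 - (-8)*(3) - (2)*(2) - (4)*(3)) / -4 = -2

(-2, 3, 2, 3)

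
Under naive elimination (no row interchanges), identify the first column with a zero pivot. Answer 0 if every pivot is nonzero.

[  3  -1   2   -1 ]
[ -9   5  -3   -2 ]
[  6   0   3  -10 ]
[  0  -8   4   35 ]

first zero-pivot column = 0

Naive forward elimination:
R2 <- R2 - (-3)*R1:  [  0   2   3  -5 ]
R3 <- R3 - (2)*R1:  [  0   2  -1  -8 ]
R3 <- R3 - (1)*R2:  [  0   0  -4  -3 ]
R4 <- R4 - (-4)*R2:  [  0   0  16  15 ]
R4 <- R4 - (-4)*R3:  [ 0  0  0  3 ]
All pivots nonzero; naive elimination completes without hitting a zero pivot.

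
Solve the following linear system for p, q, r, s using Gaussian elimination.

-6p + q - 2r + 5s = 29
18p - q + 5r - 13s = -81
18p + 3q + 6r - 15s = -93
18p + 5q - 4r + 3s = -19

(-2, -1, -4, 2)

Forward elimination on [A|b]:
R2 <- R2 - (-3)*R1:  [  0   2  -1   2   6 ]
R3 <- R3 - (-3)*R1:  [  0   6   0   0  -6 ]
R4 <- R4 - (-3)*R1:  [   0    8  -10   18   68 ]
R3 <- R3 - (3)*R2:  [   0    0    3   -6  -24 ]
R4 <- R4 - (4)*R2:  [  0   0  -6  10  44 ]
R4 <- R4 - (-2)*R3:  [  0   0   0  -2  -4 ]
Row echelon form:
[ -6  1  -2   5  |   29 ]
[  0  2  -1   2  |    6 ]
[  0  0   3  -6  |  -24 ]
[  0  0   0  -2  |   -4 ]
Back-substitution:
s = (-4) / -2 = 2
r = (-24 - (-6)*(2)) / 3 = -4
q = (6 - (-1)*(-4) - (2)*(2)) / 2 = -1
p = (29 - (1)*(-1) - (-2)*(-4) - (5)*(2)) / -6 = -2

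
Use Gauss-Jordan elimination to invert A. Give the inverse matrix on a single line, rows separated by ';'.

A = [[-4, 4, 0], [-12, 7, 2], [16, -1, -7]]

Gauss-Jordan on [A | I]:
R1 <- (1/-4)*R1:  [    1    -1     0  |  -1/4     0     0 ]
R2 <- R2 - (-12)*R1:  [  0  -5   2  |  -3   1   0 ]
R3 <- R3 - (16)*R1:  [  0  15  -7  |   4   0   1 ]
R2 <- (1/-5)*R2:  [    0     1  -2/5  |   3/5  -1/5     0 ]
R1 <- R1 - (-1)*R2:  [    1     0  -2/5  |  7/20  -1/5     0 ]
R3 <- R3 - (15)*R2:  [  0   0  -1  |  -5   3   1 ]
R3 <- (1/-1)*R3:  [  0   0   1  |   5  -3  -1 ]
R1 <- R1 - (-2/5)*R3:  [     1      0      0  |  47/20   -7/5   -2/5 ]
R2 <- R2 - (-2/5)*R3:  [    0     1     0  |  13/5  -7/5  -2/5 ]
Right block of [I | A^{-1}] is the inverse:
[ 47/20  -7/5  -2/5 ]
[  13/5  -7/5  -2/5 ]
[     5    -3    -1 ]

inverse = [47/20 -7/5 -2/5; 13/5 -7/5 -2/5; 5 -3 -1]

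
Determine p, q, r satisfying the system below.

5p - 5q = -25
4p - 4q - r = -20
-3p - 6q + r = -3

(-3, 2, 0)

Forward elimination on [A|b]:
R2 <- R2 - (4/5)*R1:  [  0   0  -1   0 ]
R3 <- R3 - (-3/5)*R1:  [   0   -9    1  -18 ]
R2 <-> R3   (pivot in column 2 was zero)
[ 5  -5   0  -25 ]
[ 0  -9   1  -18 ]
[ 0   0  -1    0 ]
Row echelon form:
[ 5  -5   0  |  -25 ]
[ 0  -9   1  |  -18 ]
[ 0   0  -1  |    0 ]
Back-substitution:
r = (0) / -1 = 0
q = (-18 - (1)*(0)) / -9 = 2
p = (-25 - (-5)*(2)) / 5 = -3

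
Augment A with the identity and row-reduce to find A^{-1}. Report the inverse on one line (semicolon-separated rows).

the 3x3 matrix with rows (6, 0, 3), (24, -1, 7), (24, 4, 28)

Gauss-Jordan on [A | I]:
R1 <- (1/6)*R1:  [   1    0  1/2  |  1/6    0    0 ]
R2 <- R2 - (24)*R1:  [  0  -1  -5  |  -4   1   0 ]
R3 <- R3 - (24)*R1:  [  0   4  16  |  -4   0   1 ]
R2 <- (1/-1)*R2:  [  0   1   5  |   4  -1   0 ]
R3 <- R3 - (4)*R2:  [   0    0   -4  |  -20    4    1 ]
R3 <- (1/-4)*R3:  [    0     0     1  |     5    -1  -1/4 ]
R1 <- R1 - (1/2)*R3:  [    1     0     0  |  -7/3   1/2   1/8 ]
R2 <- R2 - (5)*R3:  [   0    1    0  |  -21    4  5/4 ]
Right block of [I | A^{-1}] is the inverse:
[ -7/3  1/2   1/8 ]
[  -21    4   5/4 ]
[    5   -1  -1/4 ]

inverse = [-7/3 1/2 1/8; -21 4 5/4; 5 -1 -1/4]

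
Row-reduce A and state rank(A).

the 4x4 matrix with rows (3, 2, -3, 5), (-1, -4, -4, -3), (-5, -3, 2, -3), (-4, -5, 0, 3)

Row reduction:
R2 <- R2 - (-1/3)*R1:  [     0  -10/3     -5   -4/3 ]
R3 <- R3 - (-5/3)*R1:  [    0   1/3    -3  16/3 ]
R4 <- R4 - (-4/3)*R1:  [    0  -7/3    -4  29/3 ]
R3 <- R3 - (-1/10)*R2:  [    0     0  -7/2  26/5 ]
R4 <- R4 - (7/10)*R2:  [    0     0  -1/2  53/5 ]
R4 <- R4 - (1/7)*R3:  [    0     0     0  69/7 ]
Row echelon form:
[ 3      2    -3     5 ]
[ 0  -10/3    -5  -4/3 ]
[ 0      0  -7/2  26/5 ]
[ 0      0     0  69/7 ]
Nonzero rows / pivot columns: 4

rank(A) = 4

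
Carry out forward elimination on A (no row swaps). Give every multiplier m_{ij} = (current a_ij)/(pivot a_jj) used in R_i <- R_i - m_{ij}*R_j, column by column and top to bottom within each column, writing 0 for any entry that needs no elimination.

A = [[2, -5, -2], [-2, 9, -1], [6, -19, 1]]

multipliers: -1, 3, -1

Forward elimination:
R2 <- R2 - (-1)*R1:  [  0   4  -3 ]
R3 <- R3 - (3)*R1:  [  0  -4   7 ]
R3 <- R3 - (-1)*R2:  [ 0  0  4 ]
Multipliers (in order of application): m_{21} = -1, m_{31} = 3, m_{32} = -1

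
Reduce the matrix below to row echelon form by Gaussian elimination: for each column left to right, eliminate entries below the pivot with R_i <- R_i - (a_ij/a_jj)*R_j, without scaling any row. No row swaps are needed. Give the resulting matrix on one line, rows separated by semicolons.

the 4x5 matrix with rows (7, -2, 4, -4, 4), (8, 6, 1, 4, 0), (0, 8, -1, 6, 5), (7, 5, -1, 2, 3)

REF = [7 -2 4 -4 4; 0 58/7 -25/7 60/7 -32/7; 0 0 71/29 -66/29 273/29; 0 0 0 -219/71 1489/142]

Forward elimination:
R2 <- R2 - (8/7)*R1:  [     0   58/7  -25/7   60/7  -32/7 ]
R4 <- R4 - (1)*R1:  [  0   7  -5   6  -1 ]
R3 <- R3 - (28/29)*R2:  [      0       0   71/29  -66/29  273/29 ]
R4 <- R4 - (49/58)*R2:  [       0        0  -115/58   -36/29    83/29 ]
R4 <- R4 - (-115/142)*R3:  [        0         0         0   -219/71  1489/142 ]
Row echelon form:
[ 7    -2      4       -4         4 ]
[ 0  58/7  -25/7     60/7     -32/7 ]
[ 0     0  71/29   -66/29    273/29 ]
[ 0     0      0  -219/71  1489/142 ]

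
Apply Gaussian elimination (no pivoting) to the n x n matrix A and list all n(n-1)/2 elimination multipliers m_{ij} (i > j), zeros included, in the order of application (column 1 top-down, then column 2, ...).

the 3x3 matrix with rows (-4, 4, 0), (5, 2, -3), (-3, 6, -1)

multipliers: -5/4, 3/4, 3/7

Forward elimination:
R2 <- R2 - (-5/4)*R1:  [  0   7  -3 ]
R3 <- R3 - (3/4)*R1:  [  0   3  -1 ]
R3 <- R3 - (3/7)*R2:  [   0    0  2/7 ]
Multipliers (in order of application): m_{21} = -5/4, m_{31} = 3/4, m_{32} = 3/7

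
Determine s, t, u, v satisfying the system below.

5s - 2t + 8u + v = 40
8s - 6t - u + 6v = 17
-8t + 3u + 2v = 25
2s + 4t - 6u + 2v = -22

(-1, 0, 5, 5)

Forward elimination on [A|b]:
R2 <- R2 - (8/5)*R1:  [     0  -14/5  -69/5   22/5    -47 ]
R4 <- R4 - (2/5)*R1:  [     0   24/5  -46/5    8/5    -38 ]
R3 <- R3 - (20/7)*R2:  [      0       0   297/7   -74/7  1115/7 ]
R4 <- R4 - (-12/7)*R2:  [      0       0  -230/7    64/7  -830/7 ]
R4 <- R4 - (-230/297)*R3:  [        0         0         0   284/297  1420/297 ]
Row echelon form:
[ 5     -2      8        1  |        40 ]
[ 0  -14/5  -69/5     22/5  |       -47 ]
[ 0      0  297/7    -74/7  |    1115/7 ]
[ 0      0      0  284/297  |  1420/297 ]
Back-substitution:
v = (1420/297) / (284/297) = 5
u = (1115/7 - (-74/7)*(5)) / (297/7) = 5
t = (-47 - (-69/5)*(5) - (22/5)*(5)) / (-14/5) = 0
s = (40 - (-2)*(0) - (8)*(5) - (1)*(5)) / 5 = -1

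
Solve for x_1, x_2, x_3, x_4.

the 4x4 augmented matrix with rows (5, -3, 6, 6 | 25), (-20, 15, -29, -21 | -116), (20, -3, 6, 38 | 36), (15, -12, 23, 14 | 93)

Forward elimination on [A|b]:
R2 <- R2 - (-4)*R1:  [   0    3   -5    3  -16 ]
R3 <- R3 - (4)*R1:  [   0    9  -18   14  -64 ]
R4 <- R4 - (3)*R1:  [  0  -3   5  -4  18 ]
R3 <- R3 - (3)*R2:  [   0    0   -3    5  -16 ]
R4 <- R4 - (-1)*R2:  [  0   0   0  -1   2 ]
Row echelon form:
[ 5  -3   6   6  |   25 ]
[ 0   3  -5   3  |  -16 ]
[ 0   0  -3   5  |  -16 ]
[ 0   0   0  -1  |    2 ]
Back-substitution:
x_4 = (2) / -1 = -2
x_3 = (-16 - (5)*(-2)) / -3 = 2
x_2 = (-16 - (-5)*(2) - (3)*(-2)) / 3 = 0
x_1 = (25 - (-3)*(0) - (6)*(2) - (6)*(-2)) / 5 = 5

(5, 0, 2, -2)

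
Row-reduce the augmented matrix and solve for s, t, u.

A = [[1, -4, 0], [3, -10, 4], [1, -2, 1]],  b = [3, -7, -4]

Forward elimination on [A|b]:
R2 <- R2 - (3)*R1:  [   0    2    4  -16 ]
R3 <- R3 - (1)*R1:  [  0   2   1  -7 ]
R3 <- R3 - (1)*R2:  [  0   0  -3   9 ]
Row echelon form:
[ 1  -4   0  |    3 ]
[ 0   2   4  |  -16 ]
[ 0   0  -3  |    9 ]
Back-substitution:
u = (9) / -3 = -3
t = (-16 - (4)*(-3)) / 2 = -2
s = (3 - (-4)*(-2)) / 1 = -5

(-5, -2, -3)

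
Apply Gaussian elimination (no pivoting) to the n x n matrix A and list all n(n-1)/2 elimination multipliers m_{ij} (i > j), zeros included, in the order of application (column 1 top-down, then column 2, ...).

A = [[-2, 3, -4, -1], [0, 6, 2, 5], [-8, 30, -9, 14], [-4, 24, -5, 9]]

multipliers: 0, 4, 2, 3, 3, -3

Forward elimination:
R2: entry in column 1 is already 0 -> m_{21} = 0 (no row operation needed)
R3 <- R3 - (4)*R1:  [  0  18   7  18 ]
R4 <- R4 - (2)*R1:  [  0  18   3  11 ]
R3 <- R3 - (3)*R2:  [ 0  0  1  3 ]
R4 <- R4 - (3)*R2:  [  0   0  -3  -4 ]
R4 <- R4 - (-3)*R3:  [ 0  0  0  5 ]
Multipliers (in order of application): m_{21} = 0, m_{31} = 4, m_{41} = 2, m_{32} = 3, m_{42} = 3, m_{43} = -3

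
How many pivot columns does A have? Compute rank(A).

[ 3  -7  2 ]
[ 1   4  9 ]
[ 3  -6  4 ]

Row reduction:
R2 <- R2 - (1/3)*R1:  [    0  19/3  25/3 ]
R3 <- R3 - (1)*R1:  [ 0  1  2 ]
R3 <- R3 - (3/19)*R2:  [     0      0  13/19 ]
Row echelon form:
[ 3    -7      2 ]
[ 0  19/3   25/3 ]
[ 0     0  13/19 ]
Nonzero rows / pivot columns: 3

rank(A) = 3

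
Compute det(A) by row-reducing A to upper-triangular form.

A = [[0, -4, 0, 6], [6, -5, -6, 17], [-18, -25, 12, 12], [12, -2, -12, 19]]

Forward elimination:
R1 <-> R2   (pivot in column 1 was zero)
[   6   -5   -6  17 ]
[   0   -4    0   6 ]
[ -18  -25   12  12 ]
[  12   -2  -12  19 ]
R3 <- R3 - (-3)*R1:  [   0  -40   -6   63 ]
R4 <- R4 - (2)*R1:  [   0    8    0  -15 ]
R3 <- R3 - (10)*R2:  [  0   0  -6   3 ]
R4 <- R4 - (-2)*R2:  [  0   0   0  -3 ]
Upper-triangular form:
[ 6  -5  -6  17 ]
[ 0  -4   0   6 ]
[ 0   0  -6   3 ]
[ 0   0   0  -3 ]
det(A) = (-1)^1 * (6) * (-4) * (-6) * (-3) = 432  (1 row swap -> sign -1)

det(A) = 432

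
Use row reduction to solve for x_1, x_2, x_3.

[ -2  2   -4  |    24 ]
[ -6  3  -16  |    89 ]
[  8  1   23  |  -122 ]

(-1, 1, -5)

Forward elimination on [A|b]:
R2 <- R2 - (3)*R1:  [  0  -3  -4  17 ]
R3 <- R3 - (-4)*R1:  [   0    9    7  -26 ]
R3 <- R3 - (-3)*R2:  [  0   0  -5  25 ]
Row echelon form:
[ -2   2  -4  |  24 ]
[  0  -3  -4  |  17 ]
[  0   0  -5  |  25 ]
Back-substitution:
x_3 = (25) / -5 = -5
x_2 = (17 - (-4)*(-5)) / -3 = 1
x_1 = (24 - (2)*(1) - (-4)*(-5)) / -2 = -1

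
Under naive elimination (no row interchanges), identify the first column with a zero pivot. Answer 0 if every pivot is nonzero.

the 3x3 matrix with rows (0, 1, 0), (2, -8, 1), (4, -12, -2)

Naive forward elimination:
Pivot entry (1,1) is zero but row 2 has 2 in column 1 -> naive elimination stops; a row interchange (e.g. R1 <-> R2) would be required here.

first zero-pivot column = 1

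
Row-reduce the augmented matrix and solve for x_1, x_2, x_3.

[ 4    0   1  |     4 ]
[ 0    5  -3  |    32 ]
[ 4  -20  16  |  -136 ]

(2, 4, -4)

Forward elimination on [A|b]:
R3 <- R3 - (1)*R1:  [    0   -20    15  -140 ]
R3 <- R3 - (-4)*R2:  [   0    0    3  -12 ]
Row echelon form:
[ 4  0   1  |    4 ]
[ 0  5  -3  |   32 ]
[ 0  0   3  |  -12 ]
Back-substitution:
x_3 = (-12) / 3 = -4
x_2 = (32 - (-3)*(-4)) / 5 = 4
x_1 = (4 - (1)*(-4)) / 4 = 2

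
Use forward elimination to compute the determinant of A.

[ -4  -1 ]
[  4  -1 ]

Forward elimination:
R2 <- R2 - (-1)*R1:  [  0  -2 ]
Upper-triangular form:
[ -4  -1 ]
[  0  -2 ]
det(A) = (-1)^0 * (-4) * (-2) = 8  (0 row swaps -> sign +1)

det(A) = 8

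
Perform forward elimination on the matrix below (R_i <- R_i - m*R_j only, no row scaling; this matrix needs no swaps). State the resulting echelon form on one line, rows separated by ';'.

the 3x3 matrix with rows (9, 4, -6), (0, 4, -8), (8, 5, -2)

Forward elimination:
R3 <- R3 - (8/9)*R1:  [    0  13/9  10/3 ]
R3 <- R3 - (13/36)*R2:  [    0     0  56/9 ]
Row echelon form:
[ 9  4    -6 ]
[ 0  4    -8 ]
[ 0  0  56/9 ]

REF = [9 4 -6; 0 4 -8; 0 0 56/9]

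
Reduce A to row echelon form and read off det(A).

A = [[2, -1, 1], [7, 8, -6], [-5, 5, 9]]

Forward elimination:
R2 <- R2 - (7/2)*R1:  [     0   23/2  -19/2 ]
R3 <- R3 - (-5/2)*R1:  [    0   5/2  23/2 ]
R3 <- R3 - (5/23)*R2:  [      0       0  312/23 ]
Upper-triangular form:
[ 2    -1       1 ]
[ 0  23/2   -19/2 ]
[ 0     0  312/23 ]
det(A) = (-1)^0 * (2) * (23/2) * (312/23) = 312  (0 row swaps -> sign +1)

det(A) = 312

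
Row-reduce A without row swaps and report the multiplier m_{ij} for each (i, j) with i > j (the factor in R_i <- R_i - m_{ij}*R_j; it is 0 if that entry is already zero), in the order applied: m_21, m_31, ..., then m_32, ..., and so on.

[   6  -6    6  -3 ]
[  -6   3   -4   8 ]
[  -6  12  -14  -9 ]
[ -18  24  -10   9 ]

Forward elimination:
R2 <- R2 - (-1)*R1:  [  0  -3   2   5 ]
R3 <- R3 - (-1)*R1:  [   0    6   -8  -12 ]
R4 <- R4 - (-3)*R1:  [ 0  6  8  0 ]
R3 <- R3 - (-2)*R2:  [  0   0  -4  -2 ]
R4 <- R4 - (-2)*R2:  [  0   0  12  10 ]
R4 <- R4 - (-3)*R3:  [ 0  0  0  4 ]
Multipliers (in order of application): m_{21} = -1, m_{31} = -1, m_{41} = -3, m_{32} = -2, m_{42} = -2, m_{43} = -3

multipliers: -1, -1, -3, -2, -2, -3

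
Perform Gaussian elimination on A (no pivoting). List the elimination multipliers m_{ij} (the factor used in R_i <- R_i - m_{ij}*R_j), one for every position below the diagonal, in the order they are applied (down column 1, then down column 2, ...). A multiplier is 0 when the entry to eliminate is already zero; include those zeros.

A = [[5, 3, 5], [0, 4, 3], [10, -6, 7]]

Forward elimination:
R2: entry in column 1 is already 0 -> m_{21} = 0 (no row operation needed)
R3 <- R3 - (2)*R1:  [   0  -12   -3 ]
R3 <- R3 - (-3)*R2:  [ 0  0  6 ]
Multipliers (in order of application): m_{21} = 0, m_{31} = 2, m_{32} = -3

multipliers: 0, 2, -3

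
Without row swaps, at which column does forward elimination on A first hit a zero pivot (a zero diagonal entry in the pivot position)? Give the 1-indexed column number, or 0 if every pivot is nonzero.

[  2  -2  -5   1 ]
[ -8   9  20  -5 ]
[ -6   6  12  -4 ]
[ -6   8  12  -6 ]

first zero-pivot column = 4

Naive forward elimination:
R2 <- R2 - (-4)*R1:  [  0   1   0  -1 ]
R3 <- R3 - (-3)*R1:  [  0   0  -3  -1 ]
R4 <- R4 - (-3)*R1:  [  0   2  -3  -3 ]
R4 <- R4 - (2)*R2:  [  0   0  -3  -1 ]
R4 <- R4 - (1)*R3:  [ 0  0  0  0 ]
Matrix at this point:
[ 2  -2  -5   1 ]
[ 0   1   0  -1 ]
[ 0   0  -3  -1 ]
[ 0   0   0   0 ]
Pivot entry (4,4) in the last row is zero and there are no rows below to swap with -> zero pivot in column 4 (A is singular).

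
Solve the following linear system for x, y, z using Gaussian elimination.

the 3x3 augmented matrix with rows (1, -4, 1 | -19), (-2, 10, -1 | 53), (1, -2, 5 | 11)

(-4, 5, 5)

Forward elimination on [A|b]:
R2 <- R2 - (-2)*R1:  [  0   2   1  15 ]
R3 <- R3 - (1)*R1:  [  0   2   4  30 ]
R3 <- R3 - (1)*R2:  [  0   0   3  15 ]
Row echelon form:
[ 1  -4  1  |  -19 ]
[ 0   2  1  |   15 ]
[ 0   0  3  |   15 ]
Back-substitution:
z = (15) / 3 = 5
y = (15 - (1)*(5)) / 2 = 5
x = (-19 - (-4)*(5) - (1)*(5)) / 1 = -4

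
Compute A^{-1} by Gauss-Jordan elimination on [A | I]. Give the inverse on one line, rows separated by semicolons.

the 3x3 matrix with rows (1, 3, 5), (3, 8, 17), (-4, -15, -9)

inverse = [-183/5 48/5 -11/5; 41/5 -11/5 2/5; 13/5 -3/5 1/5]

Gauss-Jordan on [A | I]:
R2 <- R2 - (3)*R1:  [  0  -1   2  |  -3   1   0 ]
R3 <- R3 - (-4)*R1:  [  0  -3  11  |   4   0   1 ]
R2 <- (1/-1)*R2:  [  0   1  -2  |   3  -1   0 ]
R1 <- R1 - (3)*R2:  [  1   0  11  |  -8   3   0 ]
R3 <- R3 - (-3)*R2:  [  0   0   5  |  13  -3   1 ]
R3 <- (1/5)*R3:  [    0     0     1  |  13/5  -3/5   1/5 ]
R1 <- R1 - (11)*R3:  [      1       0       0  |  -183/5    48/5   -11/5 ]
R2 <- R2 - (-2)*R3:  [     0      1      0  |   41/5  -11/5    2/5 ]
Right block of [I | A^{-1}] is the inverse:
[ -183/5   48/5  -11/5 ]
[   41/5  -11/5    2/5 ]
[   13/5   -3/5    1/5 ]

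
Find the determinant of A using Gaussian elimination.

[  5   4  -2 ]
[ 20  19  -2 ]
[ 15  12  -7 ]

det(A) = -15

Forward elimination:
R2 <- R2 - (4)*R1:  [ 0  3  6 ]
R3 <- R3 - (3)*R1:  [  0   0  -1 ]
Upper-triangular form:
[ 5  4  -2 ]
[ 0  3   6 ]
[ 0  0  -1 ]
det(A) = (-1)^0 * (5) * (3) * (-1) = -15  (0 row swaps -> sign +1)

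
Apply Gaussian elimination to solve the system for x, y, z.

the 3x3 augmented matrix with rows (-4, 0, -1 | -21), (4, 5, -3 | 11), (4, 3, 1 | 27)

Forward elimination on [A|b]:
R2 <- R2 - (-1)*R1:  [   0    5   -4  -10 ]
R3 <- R3 - (-1)*R1:  [ 0  3  0  6 ]
R3 <- R3 - (3/5)*R2:  [    0     0  12/5    12 ]
Row echelon form:
[ -4  0    -1  |  -21 ]
[  0  5    -4  |  -10 ]
[  0  0  12/5  |   12 ]
Back-substitution:
z = (12) / (12/5) = 5
y = (-10 - (-4)*(5)) / 5 = 2
x = (-21 - (-1)*(5)) / -4 = 4

(4, 2, 5)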